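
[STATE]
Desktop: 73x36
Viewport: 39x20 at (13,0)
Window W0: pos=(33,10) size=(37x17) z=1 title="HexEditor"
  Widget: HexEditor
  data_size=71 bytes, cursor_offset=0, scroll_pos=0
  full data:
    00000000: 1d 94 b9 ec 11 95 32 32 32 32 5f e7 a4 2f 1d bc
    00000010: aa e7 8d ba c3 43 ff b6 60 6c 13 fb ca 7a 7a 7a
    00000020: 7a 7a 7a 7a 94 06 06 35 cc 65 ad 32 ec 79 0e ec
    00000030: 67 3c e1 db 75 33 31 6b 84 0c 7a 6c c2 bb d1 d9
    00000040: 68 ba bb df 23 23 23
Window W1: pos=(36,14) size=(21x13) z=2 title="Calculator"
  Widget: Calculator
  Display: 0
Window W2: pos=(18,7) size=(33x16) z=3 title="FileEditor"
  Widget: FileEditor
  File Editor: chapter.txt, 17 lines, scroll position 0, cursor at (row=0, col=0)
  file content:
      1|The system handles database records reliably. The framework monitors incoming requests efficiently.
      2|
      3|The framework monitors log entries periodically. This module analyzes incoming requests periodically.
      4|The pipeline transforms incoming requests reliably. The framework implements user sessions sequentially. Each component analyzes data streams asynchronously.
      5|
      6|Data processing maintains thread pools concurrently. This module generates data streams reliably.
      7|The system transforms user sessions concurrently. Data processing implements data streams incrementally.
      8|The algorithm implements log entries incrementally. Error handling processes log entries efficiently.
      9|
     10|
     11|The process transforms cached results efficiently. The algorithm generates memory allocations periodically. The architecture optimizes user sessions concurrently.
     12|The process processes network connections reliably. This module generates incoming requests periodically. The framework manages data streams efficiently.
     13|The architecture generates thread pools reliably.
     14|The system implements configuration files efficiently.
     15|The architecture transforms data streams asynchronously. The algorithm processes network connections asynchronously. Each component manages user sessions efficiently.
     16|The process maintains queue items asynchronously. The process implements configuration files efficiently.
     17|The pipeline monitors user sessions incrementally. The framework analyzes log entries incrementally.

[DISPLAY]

                                       
                                       
                                       
                                       
                                       
                                       
                                       
     ┏━━━━━━━━━━━━━━━━━━━━━━━━━━━━━━━┓ 
     ┃ FileEditor                    ┃ 
     ┠───────────────────────────────┨ 
     ┃█he system handles database re▲┃━
     ┃                              █┃ 
     ┃The framework monitors log ent░┃─
     ┃The pipeline transforms incomi░┃9
     ┃                              ░┃━
     ┃Data processing maintains thre░┃ 
     ┃The system transforms user ses░┃─
     ┃The algorithm implements log e░┃ 
     ┃                              ░┃─
     ┃                              ░┃÷


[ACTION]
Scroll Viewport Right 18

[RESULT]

                                       
                                       
                                       
                                       
                                       
                                       
                                       
━━━━━━━━━━━━━━━━━━━┓                   
                   ┃                   
───────────────────┨                   
andles database re▲┃━━━━━━━━━━━━━━━━━━┓
                  █┃                  ┃
k monitors log ent░┃──────────────────┨
 transforms incomi░┃9 ec 11 95 32 32  ┃
                  ░┃━━━━━┓3 43 ff b6  ┃
ing maintains thre░┃     ┃4 06 06 35  ┃
ransforms user ses░┃─────┨5 33 31 6b  ┃
m implements log e░┃    0┃3 23 23     ┃
                  ░┃──┐  ┃            ┃
                  ░┃÷ │  ┃            ┃


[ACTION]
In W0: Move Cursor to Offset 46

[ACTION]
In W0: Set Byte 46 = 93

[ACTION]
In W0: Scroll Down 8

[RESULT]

                                       
                                       
                                       
                                       
                                       
                                       
                                       
━━━━━━━━━━━━━━━━━━━┓                   
                   ┃                   
───────────────────┨                   
andles database re▲┃━━━━━━━━━━━━━━━━━━┓
                  █┃                  ┃
k monitors log ent░┃──────────────────┨
 transforms incomi░┃b df 23 23 23     ┃
                  ░┃━━━━━┓            ┃
ing maintains thre░┃     ┃            ┃
ransforms user ses░┃─────┨            ┃
m implements log e░┃    0┃            ┃
                  ░┃──┐  ┃            ┃
                  ░┃÷ │  ┃            ┃


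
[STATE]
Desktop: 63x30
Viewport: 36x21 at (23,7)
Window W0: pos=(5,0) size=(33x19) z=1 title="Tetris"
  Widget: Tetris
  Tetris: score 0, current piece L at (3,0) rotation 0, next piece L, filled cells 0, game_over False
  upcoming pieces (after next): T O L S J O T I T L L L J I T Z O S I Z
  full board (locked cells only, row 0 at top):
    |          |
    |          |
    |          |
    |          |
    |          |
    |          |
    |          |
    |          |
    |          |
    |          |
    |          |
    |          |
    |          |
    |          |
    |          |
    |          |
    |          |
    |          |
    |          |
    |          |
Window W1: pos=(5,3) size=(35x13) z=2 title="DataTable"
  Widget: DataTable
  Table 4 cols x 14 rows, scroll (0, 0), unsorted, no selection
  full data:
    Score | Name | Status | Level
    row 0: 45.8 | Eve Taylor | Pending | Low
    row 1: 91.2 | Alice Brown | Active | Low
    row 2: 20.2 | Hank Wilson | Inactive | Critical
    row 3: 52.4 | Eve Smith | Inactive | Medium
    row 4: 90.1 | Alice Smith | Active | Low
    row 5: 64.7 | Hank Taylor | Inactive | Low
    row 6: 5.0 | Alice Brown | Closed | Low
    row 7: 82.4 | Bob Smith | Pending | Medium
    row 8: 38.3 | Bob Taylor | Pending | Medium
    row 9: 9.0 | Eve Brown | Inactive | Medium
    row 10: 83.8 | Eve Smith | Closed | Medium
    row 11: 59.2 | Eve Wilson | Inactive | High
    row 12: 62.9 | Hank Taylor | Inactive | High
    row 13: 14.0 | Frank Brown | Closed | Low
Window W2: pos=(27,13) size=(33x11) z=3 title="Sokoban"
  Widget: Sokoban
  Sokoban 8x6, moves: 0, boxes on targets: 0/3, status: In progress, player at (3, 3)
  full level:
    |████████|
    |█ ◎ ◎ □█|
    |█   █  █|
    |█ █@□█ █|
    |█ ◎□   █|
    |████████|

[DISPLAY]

┼────────┼──────┃                   
│Pending │Low   ┃                   
│Active  │Low   ┃                   
│Inactive│Critic┃                   
│Inactive│Medium┃                   
│Active  │Low   ┃                   
│Ina┏━━━━━━━━━━━━━━━━━━━━━━━━━━━━━━━
│Clo┃ Sokoban                       
━━━━┠───────────────────────────────
    ┃████████                       
    ┃█ ◎ ◎ □█                       
━━━━┃█   █  █                       
    ┃█ █@□█ █                       
    ┃█ ◎□   █                       
    ┃████████                       
    ┃Moves: 0  0/3                  
    ┗━━━━━━━━━━━━━━━━━━━━━━━━━━━━━━━
                                    
                                    
                                    
                                    


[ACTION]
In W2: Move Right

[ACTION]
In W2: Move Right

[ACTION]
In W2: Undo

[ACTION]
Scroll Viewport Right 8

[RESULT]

─────┼──────┃                       
ding │Low   ┃                       
ive  │Low   ┃                       
ctive│Critic┃                       
ctive│Medium┃                       
ive  │Low   ┃                       
┏━━━━━━━━━━━━━━━━━━━━━━━━━━━━━━━┓   
┃ Sokoban                       ┃   
┠───────────────────────────────┨   
┃████████                       ┃   
┃█ ◎ ◎ □█                       ┃   
┃█   █  █                       ┃   
┃█ █@□█ █                       ┃   
┃█ ◎□   █                       ┃   
┃████████                       ┃   
┃Moves: 0  0/3                  ┃   
┗━━━━━━━━━━━━━━━━━━━━━━━━━━━━━━━┛   
                                    
                                    
                                    
                                    


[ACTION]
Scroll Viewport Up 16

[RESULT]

━━━━━━━━━━┓                         
          ┃                         
──────────┨                         
━━━━━━━━━━━━┓                       
            ┃                       
────────────┨                       
tus  │Level ┃                       
─────┼──────┃                       
ding │Low   ┃                       
ive  │Low   ┃                       
ctive│Critic┃                       
ctive│Medium┃                       
ive  │Low   ┃                       
┏━━━━━━━━━━━━━━━━━━━━━━━━━━━━━━━┓   
┃ Sokoban                       ┃   
┠───────────────────────────────┨   
┃████████                       ┃   
┃█ ◎ ◎ □█                       ┃   
┃█   █  █                       ┃   
┃█ █@□█ █                       ┃   
┃█ ◎□   █                       ┃   


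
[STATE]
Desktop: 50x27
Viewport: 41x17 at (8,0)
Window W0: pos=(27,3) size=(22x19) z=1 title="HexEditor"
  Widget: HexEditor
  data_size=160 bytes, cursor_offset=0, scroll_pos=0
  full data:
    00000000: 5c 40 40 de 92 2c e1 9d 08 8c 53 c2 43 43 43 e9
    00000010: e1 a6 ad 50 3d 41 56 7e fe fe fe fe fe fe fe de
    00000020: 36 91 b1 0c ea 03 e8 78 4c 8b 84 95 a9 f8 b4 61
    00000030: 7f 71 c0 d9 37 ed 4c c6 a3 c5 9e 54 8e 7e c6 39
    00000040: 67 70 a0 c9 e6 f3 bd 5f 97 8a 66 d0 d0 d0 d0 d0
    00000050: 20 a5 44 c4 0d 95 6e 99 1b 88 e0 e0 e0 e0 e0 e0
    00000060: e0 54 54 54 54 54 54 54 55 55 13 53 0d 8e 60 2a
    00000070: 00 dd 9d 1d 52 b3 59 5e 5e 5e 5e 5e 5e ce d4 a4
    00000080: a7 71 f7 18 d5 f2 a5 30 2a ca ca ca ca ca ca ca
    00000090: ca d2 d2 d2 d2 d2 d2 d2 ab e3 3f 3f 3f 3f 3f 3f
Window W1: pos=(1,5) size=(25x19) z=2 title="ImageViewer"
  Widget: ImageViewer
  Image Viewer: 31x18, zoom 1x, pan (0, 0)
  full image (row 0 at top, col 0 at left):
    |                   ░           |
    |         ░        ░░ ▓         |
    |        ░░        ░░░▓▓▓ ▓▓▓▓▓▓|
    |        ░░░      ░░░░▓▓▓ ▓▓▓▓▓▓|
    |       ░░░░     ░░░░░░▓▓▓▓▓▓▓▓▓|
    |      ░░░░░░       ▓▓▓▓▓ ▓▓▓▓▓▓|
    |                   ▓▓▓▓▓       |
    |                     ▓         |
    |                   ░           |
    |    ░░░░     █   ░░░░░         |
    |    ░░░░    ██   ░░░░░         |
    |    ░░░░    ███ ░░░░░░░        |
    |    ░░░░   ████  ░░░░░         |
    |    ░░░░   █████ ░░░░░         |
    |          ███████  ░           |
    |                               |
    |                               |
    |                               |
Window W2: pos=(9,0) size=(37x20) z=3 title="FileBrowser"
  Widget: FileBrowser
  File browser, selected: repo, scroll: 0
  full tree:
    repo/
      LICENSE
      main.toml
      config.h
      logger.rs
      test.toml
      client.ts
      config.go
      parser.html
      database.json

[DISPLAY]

 ┏━━━━━━━━━━━━━━━━━━━━━━━━━━━━━━━━━━━┓   
 ┃ FileBrowser                       ┃   
 ┠───────────────────────────────────┨   
 ┃> [-] repo/                        ┃━━┓
 ┃    LICENSE                        ┃  ┃
━┃    main.toml                      ┃──┨
V┃    config.h                       ┃ d┃
─┃    logger.rs                      ┃ 5┃
 ┃    test.toml                      ┃ 0┃
 ┃    client.ts                      ┃ d┃
 ┃    config.go                      ┃ c┃
 ┃    parser.html                    ┃ c┃
 ┃    database.json                  ┃ 5┃
░┃                                   ┃ 1┃
 ┃                                   ┃ 1┃
 ┃                                   ┃ d┃
 ┃                                   ┃  ┃


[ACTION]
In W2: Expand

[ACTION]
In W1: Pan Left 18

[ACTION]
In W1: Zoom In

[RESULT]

 ┏━━━━━━━━━━━━━━━━━━━━━━━━━━━━━━━━━━━┓   
 ┃ FileBrowser                       ┃   
 ┠───────────────────────────────────┨   
 ┃> [-] repo/                        ┃━━┓
 ┃    LICENSE                        ┃  ┃
━┃    main.toml                      ┃──┨
V┃    config.h                       ┃ d┃
─┃    logger.rs                      ┃ 5┃
 ┃    test.toml                      ┃ 0┃
 ┃    client.ts                      ┃ d┃
 ┃    config.go                      ┃ c┃
 ┃    parser.html                    ┃ c┃
 ┃    database.json                  ┃ 5┃
 ┃                                   ┃ 1┃
 ┃                                   ┃ 1┃
 ┃                                   ┃ d┃
 ┃                                   ┃  ┃


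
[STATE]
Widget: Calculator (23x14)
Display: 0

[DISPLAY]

                      0
┌───┬───┬───┬───┐      
│ 7 │ 8 │ 9 │ ÷ │      
├───┼───┼───┼───┤      
│ 4 │ 5 │ 6 │ × │      
├───┼───┼───┼───┤      
│ 1 │ 2 │ 3 │ - │      
├───┼───┼───┼───┤      
│ 0 │ . │ = │ + │      
├───┼───┼───┼───┤      
│ C │ MC│ MR│ M+│      
└───┴───┴───┴───┘      
                       
                       


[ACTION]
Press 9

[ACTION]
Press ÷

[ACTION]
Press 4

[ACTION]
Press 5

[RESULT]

                     45
┌───┬───┬───┬───┐      
│ 7 │ 8 │ 9 │ ÷ │      
├───┼───┼───┼───┤      
│ 4 │ 5 │ 6 │ × │      
├───┼───┼───┼───┤      
│ 1 │ 2 │ 3 │ - │      
├───┼───┼───┼───┤      
│ 0 │ . │ = │ + │      
├───┼───┼───┼───┤      
│ C │ MC│ MR│ M+│      
└───┴───┴───┴───┘      
                       
                       


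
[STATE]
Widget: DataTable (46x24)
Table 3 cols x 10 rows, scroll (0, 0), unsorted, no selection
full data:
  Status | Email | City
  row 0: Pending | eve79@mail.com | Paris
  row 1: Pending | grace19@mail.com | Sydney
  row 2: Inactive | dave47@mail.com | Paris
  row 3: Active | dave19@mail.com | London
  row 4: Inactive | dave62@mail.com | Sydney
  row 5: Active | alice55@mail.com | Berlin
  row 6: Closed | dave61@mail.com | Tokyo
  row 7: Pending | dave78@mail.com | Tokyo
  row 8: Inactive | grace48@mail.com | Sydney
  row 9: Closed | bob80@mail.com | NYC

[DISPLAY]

Status  │Email           │City                
────────┼────────────────┼──────              
Pending │eve79@mail.com  │Paris               
Pending │grace19@mail.com│Sydney              
Inactive│dave47@mail.com │Paris               
Active  │dave19@mail.com │London              
Inactive│dave62@mail.com │Sydney              
Active  │alice55@mail.com│Berlin              
Closed  │dave61@mail.com │Tokyo               
Pending │dave78@mail.com │Tokyo               
Inactive│grace48@mail.com│Sydney              
Closed  │bob80@mail.com  │NYC                 
                                              
                                              
                                              
                                              
                                              
                                              
                                              
                                              
                                              
                                              
                                              
                                              


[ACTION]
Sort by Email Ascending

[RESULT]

Status  │Email          ▲│City                
────────┼────────────────┼──────              
Active  │alice55@mail.com│Berlin              
Closed  │bob80@mail.com  │NYC                 
Active  │dave19@mail.com │London              
Inactive│dave47@mail.com │Paris               
Closed  │dave61@mail.com │Tokyo               
Inactive│dave62@mail.com │Sydney              
Pending │dave78@mail.com │Tokyo               
Pending │eve79@mail.com  │Paris               
Pending │grace19@mail.com│Sydney              
Inactive│grace48@mail.com│Sydney              
                                              
                                              
                                              
                                              
                                              
                                              
                                              
                                              
                                              
                                              
                                              
                                              


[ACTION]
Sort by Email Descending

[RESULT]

Status  │Email          ▼│City                
────────┼────────────────┼──────              
Inactive│grace48@mail.com│Sydney              
Pending │grace19@mail.com│Sydney              
Pending │eve79@mail.com  │Paris               
Pending │dave78@mail.com │Tokyo               
Inactive│dave62@mail.com │Sydney              
Closed  │dave61@mail.com │Tokyo               
Inactive│dave47@mail.com │Paris               
Active  │dave19@mail.com │London              
Closed  │bob80@mail.com  │NYC                 
Active  │alice55@mail.com│Berlin              
                                              
                                              
                                              
                                              
                                              
                                              
                                              
                                              
                                              
                                              
                                              
                                              


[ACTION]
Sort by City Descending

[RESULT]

Status  │Email           │City ▼              
────────┼────────────────┼──────              
Pending │dave78@mail.com │Tokyo               
Closed  │dave61@mail.com │Tokyo               
Inactive│grace48@mail.com│Sydney              
Pending │grace19@mail.com│Sydney              
Inactive│dave62@mail.com │Sydney              
Pending │eve79@mail.com  │Paris               
Inactive│dave47@mail.com │Paris               
Closed  │bob80@mail.com  │NYC                 
Active  │dave19@mail.com │London              
Active  │alice55@mail.com│Berlin              
                                              
                                              
                                              
                                              
                                              
                                              
                                              
                                              
                                              
                                              
                                              
                                              


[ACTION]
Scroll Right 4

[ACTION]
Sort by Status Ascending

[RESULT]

Status ▲│Email           │City                
────────┼────────────────┼──────              
Active  │dave19@mail.com │London              
Active  │alice55@mail.com│Berlin              
Closed  │dave61@mail.com │Tokyo               
Closed  │bob80@mail.com  │NYC                 
Inactive│grace48@mail.com│Sydney              
Inactive│dave62@mail.com │Sydney              
Inactive│dave47@mail.com │Paris               
Pending │dave78@mail.com │Tokyo               
Pending │grace19@mail.com│Sydney              
Pending │eve79@mail.com  │Paris               
                                              
                                              
                                              
                                              
                                              
                                              
                                              
                                              
                                              
                                              
                                              
                                              


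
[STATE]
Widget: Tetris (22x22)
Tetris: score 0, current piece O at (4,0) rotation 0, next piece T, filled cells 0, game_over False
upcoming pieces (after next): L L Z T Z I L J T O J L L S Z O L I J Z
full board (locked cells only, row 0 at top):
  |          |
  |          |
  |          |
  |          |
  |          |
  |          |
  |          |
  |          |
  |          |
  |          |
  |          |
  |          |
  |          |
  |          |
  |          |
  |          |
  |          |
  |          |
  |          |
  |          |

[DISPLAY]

    ▓▓    │Next:      
    ▓▓    │ ▒         
          │▒▒▒        
          │           
          │           
          │           
          │Score:     
          │0          
          │           
          │           
          │           
          │           
          │           
          │           
          │           
          │           
          │           
          │           
          │           
          │           
          │           
          │           


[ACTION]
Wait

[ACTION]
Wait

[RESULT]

          │Next:      
          │ ▒         
    ▓▓    │▒▒▒        
    ▓▓    │           
          │           
          │           
          │Score:     
          │0          
          │           
          │           
          │           
          │           
          │           
          │           
          │           
          │           
          │           
          │           
          │           
          │           
          │           
          │           


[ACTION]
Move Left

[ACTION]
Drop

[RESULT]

          │Next:      
          │ ▒         
          │▒▒▒        
   ▓▓     │           
   ▓▓     │           
          │           
          │Score:     
          │0          
          │           
          │           
          │           
          │           
          │           
          │           
          │           
          │           
          │           
          │           
          │           
          │           
          │           
          │           


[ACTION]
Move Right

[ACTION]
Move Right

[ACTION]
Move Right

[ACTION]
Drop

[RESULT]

          │Next:      
          │ ▒         
          │▒▒▒        
          │           
      ▓▓  │           
      ▓▓  │           
          │Score:     
          │0          
          │           
          │           
          │           
          │           
          │           
          │           
          │           
          │           
          │           
          │           
          │           
          │           
          │           
          │           


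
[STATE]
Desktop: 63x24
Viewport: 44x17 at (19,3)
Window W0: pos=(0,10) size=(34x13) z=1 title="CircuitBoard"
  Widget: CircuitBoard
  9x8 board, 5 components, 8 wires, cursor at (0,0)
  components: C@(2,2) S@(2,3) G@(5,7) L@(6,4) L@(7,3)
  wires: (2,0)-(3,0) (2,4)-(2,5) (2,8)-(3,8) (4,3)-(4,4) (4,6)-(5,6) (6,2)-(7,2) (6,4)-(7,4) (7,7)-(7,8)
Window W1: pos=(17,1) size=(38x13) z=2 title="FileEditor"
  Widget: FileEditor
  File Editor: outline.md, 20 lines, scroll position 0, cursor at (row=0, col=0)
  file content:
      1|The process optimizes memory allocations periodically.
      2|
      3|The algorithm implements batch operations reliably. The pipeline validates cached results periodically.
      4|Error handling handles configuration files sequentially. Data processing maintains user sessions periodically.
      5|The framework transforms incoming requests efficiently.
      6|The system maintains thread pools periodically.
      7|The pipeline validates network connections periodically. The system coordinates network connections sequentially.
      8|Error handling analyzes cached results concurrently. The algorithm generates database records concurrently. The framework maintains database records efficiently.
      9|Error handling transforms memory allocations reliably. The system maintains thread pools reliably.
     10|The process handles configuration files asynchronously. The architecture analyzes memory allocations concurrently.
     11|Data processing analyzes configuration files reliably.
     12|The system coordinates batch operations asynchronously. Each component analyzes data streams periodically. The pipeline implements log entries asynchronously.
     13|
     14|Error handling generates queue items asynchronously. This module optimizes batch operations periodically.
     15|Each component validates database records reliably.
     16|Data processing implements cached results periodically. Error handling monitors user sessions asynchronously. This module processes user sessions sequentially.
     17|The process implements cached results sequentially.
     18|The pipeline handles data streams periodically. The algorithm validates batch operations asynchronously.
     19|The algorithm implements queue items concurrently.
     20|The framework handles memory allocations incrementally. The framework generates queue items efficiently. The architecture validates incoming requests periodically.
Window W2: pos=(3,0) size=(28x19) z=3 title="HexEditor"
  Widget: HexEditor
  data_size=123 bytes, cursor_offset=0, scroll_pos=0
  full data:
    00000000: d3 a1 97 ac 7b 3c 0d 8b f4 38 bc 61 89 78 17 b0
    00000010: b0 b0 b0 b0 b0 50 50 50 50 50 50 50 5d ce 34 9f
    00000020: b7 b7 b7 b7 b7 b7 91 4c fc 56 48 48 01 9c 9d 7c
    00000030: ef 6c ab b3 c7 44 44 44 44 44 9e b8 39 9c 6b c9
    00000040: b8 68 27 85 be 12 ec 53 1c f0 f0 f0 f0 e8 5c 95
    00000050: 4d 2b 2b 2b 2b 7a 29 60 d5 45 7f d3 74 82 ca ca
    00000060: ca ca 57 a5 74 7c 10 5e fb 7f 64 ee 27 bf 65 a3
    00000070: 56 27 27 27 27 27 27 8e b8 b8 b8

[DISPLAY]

 97 ac 7b 3┃───────────────────────┨        
 b0 b0 b0 5┃ptimizes memory alloca▲┃        
 b7 b7 b7 b┃                      █┃        
 ab b3 c7 4┃ implements batch oper░┃        
 27 85 be 1┃g handles configuratio░┃        
 2b 2b 2b 7┃ transforms incoming r░┃        
 57 a5 74 7┃intains thread pools p░┃        
 27 27 27 2┃validates network conn░┃        
           ┃g analyzes cached resu░┃        
           ┃g transforms memory al▼┃        
           ┃━━━━━━━━━━━━━━━━━━━━━━━┛        
           ┃  ┃                             
           ┃  ┃                             
           ┃  ┃                             
           ┃  ┃                             
━━━━━━━━━━━┛  ┃                             
              ┃                             


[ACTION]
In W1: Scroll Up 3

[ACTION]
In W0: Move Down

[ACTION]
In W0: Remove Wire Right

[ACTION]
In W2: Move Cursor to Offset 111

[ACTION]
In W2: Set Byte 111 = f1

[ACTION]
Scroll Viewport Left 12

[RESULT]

00000  d3 a1 97 ac 7b 3┃────────────────────
00010  b0 b0 b0 b0 b0 5┃ptimizes memory allo
00020  b7 b7 b7 b7 b7 b┃                    
00030  ef 6c ab b3 c7 4┃ implements batch op
00040  b8 68 27 85 be 1┃g handles configurat
00050  4d 2b 2b 2b 2b 7┃ transforms incoming
00060  ca ca 57 a5 74 7┃intains thread pools
00070  56 27 27 27 27 2┃validates network co
                       ┃g analyzes cached re
                       ┃g transforms memory 
                       ┃━━━━━━━━━━━━━━━━━━━━
                       ┃  ┃                 
                       ┃  ┃                 
                       ┃  ┃                 
                       ┃  ┃                 
━━━━━━━━━━━━━━━━━━━━━━━┛  ┃                 
                          ┃                 


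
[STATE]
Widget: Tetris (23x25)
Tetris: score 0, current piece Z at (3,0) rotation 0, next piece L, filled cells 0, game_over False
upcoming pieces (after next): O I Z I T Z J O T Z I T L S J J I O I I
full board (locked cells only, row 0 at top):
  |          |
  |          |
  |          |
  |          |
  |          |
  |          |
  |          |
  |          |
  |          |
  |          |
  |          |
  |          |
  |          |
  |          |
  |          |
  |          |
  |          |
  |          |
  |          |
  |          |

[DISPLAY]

   ▓▓     │Next:       
    ▓▓    │  ▒         
          │▒▒▒         
          │            
          │            
          │            
          │Score:      
          │0           
          │            
          │            
          │            
          │            
          │            
          │            
          │            
          │            
          │            
          │            
          │            
          │            
          │            
          │            
          │            
          │            
          │            


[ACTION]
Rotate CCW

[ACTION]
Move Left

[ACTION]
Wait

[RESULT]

          │Next:       
   ▓      │  ▒         
  ▓▓      │▒▒▒         
  ▓       │            
          │            
          │            
          │Score:      
          │0           
          │            
          │            
          │            
          │            
          │            
          │            
          │            
          │            
          │            
          │            
          │            
          │            
          │            
          │            
          │            
          │            
          │            


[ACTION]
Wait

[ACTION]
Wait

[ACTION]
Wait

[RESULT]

          │Next:       
          │  ▒         
          │▒▒▒         
          │            
   ▓      │            
  ▓▓      │            
  ▓       │Score:      
          │0           
          │            
          │            
          │            
          │            
          │            
          │            
          │            
          │            
          │            
          │            
          │            
          │            
          │            
          │            
          │            
          │            
          │            


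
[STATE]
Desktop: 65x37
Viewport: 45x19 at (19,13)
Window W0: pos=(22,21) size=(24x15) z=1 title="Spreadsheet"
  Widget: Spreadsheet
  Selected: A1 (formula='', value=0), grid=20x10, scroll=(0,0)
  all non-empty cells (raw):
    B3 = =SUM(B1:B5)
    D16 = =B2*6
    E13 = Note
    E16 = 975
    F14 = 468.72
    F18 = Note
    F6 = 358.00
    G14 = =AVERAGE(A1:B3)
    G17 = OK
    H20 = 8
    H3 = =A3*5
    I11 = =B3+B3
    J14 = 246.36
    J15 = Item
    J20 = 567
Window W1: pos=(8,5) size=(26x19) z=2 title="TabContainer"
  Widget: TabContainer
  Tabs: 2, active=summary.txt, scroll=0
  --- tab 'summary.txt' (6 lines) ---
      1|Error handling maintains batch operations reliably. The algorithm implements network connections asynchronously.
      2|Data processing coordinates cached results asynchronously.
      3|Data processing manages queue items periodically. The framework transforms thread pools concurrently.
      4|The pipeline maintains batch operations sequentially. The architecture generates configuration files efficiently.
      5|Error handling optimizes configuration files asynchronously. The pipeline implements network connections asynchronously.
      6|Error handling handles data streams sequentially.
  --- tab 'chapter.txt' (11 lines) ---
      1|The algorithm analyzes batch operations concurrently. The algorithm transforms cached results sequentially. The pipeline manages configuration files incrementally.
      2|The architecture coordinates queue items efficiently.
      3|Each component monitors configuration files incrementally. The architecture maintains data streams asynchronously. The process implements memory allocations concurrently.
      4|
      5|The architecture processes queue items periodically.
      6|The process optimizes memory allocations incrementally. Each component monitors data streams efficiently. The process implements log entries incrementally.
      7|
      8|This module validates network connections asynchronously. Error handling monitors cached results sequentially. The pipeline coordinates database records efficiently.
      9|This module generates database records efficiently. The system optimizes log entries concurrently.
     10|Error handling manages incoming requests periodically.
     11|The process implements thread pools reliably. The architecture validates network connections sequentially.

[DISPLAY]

ne maintains b┃                              
ling optimizes┃                              
ling handles d┃                              
              ┃                              
              ┃                              
              ┃                              
              ┃                              
              ┃                              
              ┃━━━━━━━━━━━┓                  
              ┃t          ┃                  
━━━━━━━━━━━━━━┛───────────┨                  
   ┃A1:                   ┃                  
   ┃       A       B      ┃                  
   ┃----------------------┃                  
   ┃  1      [0]       0  ┃                  
   ┃  2        0       0  ┃                  
   ┃  3        0#CIRC!    ┃                  
   ┃  4        0       0  ┃                  
   ┃  5        0       0  ┃                  


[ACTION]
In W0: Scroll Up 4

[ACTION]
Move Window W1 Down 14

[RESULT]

                                             
                                             
                                             
                                             
                                             
━━━━━━━━━━━━━━┓                              
ner           ┃                              
──────────────┨                              
xt]│ chapter.t┃━━━━━━━━━━━┓                  
──────────────┃t          ┃                  
ling maintains┃───────────┨                  
ssing coordina┃           ┃                  
ssing manages ┃    B      ┃                  
ne maintains b┃-----------┃                  
ling optimizes┃]       0  ┃                  
ling handles d┃0       0  ┃                  
              ┃0#CIRC!    ┃                  
              ┃0       0  ┃                  
              ┃0       0  ┃                  


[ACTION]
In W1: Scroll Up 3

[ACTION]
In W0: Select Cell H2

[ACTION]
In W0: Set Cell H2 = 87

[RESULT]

                                             
                                             
                                             
                                             
                                             
━━━━━━━━━━━━━━┓                              
ner           ┃                              
──────────────┨                              
xt]│ chapter.t┃━━━━━━━━━━━┓                  
──────────────┃t          ┃                  
ling maintains┃───────────┨                  
ssing coordina┃           ┃                  
ssing manages ┃    B      ┃                  
ne maintains b┃-----------┃                  
ling optimizes┃0       0  ┃                  
ling handles d┃0       0  ┃                  
              ┃0#CIRC!    ┃                  
              ┃0       0  ┃                  
              ┃0       0  ┃                  


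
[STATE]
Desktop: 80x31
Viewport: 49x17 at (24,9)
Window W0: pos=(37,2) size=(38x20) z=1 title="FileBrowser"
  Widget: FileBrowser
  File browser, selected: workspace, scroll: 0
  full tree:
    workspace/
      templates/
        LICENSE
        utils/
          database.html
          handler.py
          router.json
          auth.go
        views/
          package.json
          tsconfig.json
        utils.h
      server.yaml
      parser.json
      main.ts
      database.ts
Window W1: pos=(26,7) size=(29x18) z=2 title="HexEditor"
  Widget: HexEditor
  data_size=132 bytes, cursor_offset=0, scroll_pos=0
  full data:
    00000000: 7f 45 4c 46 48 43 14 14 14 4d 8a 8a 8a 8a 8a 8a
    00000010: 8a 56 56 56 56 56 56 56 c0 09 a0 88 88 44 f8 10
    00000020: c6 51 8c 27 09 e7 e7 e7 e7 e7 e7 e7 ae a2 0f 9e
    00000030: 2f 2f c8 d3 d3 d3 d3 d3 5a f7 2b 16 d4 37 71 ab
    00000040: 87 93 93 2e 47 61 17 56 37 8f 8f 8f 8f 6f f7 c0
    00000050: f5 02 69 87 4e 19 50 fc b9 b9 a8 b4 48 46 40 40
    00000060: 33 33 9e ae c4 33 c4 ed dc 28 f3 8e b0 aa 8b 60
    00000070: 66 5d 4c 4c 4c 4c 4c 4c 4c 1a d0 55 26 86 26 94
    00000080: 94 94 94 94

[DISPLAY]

  ┠───────────────────────────┨                  
  ┃00000000  7F 45 4c 46 48 43┃                  
  ┃00000010  8a 56 56 56 56 56┃                  
  ┃00000020  c6 51 8c 27 09 e7┃                  
  ┃00000030  2f 2f c8 d3 d3 d3┃                  
  ┃00000040  87 93 93 2e 47 61┃                  
  ┃00000050  f5 02 69 87 4e 19┃                  
  ┃00000060  33 33 9e ae c4 33┃                  
  ┃00000070  66 5d 4c 4c 4c 4c┃                  
  ┃00000080  94 94 94 94      ┃                  
  ┃                           ┃                  
  ┃                           ┃                  
  ┃                           ┃━━━━━━━━━━━━━━━━━━
  ┃                           ┃                  
  ┃                           ┃                  
  ┗━━━━━━━━━━━━━━━━━━━━━━━━━━━┛                  
                                                 


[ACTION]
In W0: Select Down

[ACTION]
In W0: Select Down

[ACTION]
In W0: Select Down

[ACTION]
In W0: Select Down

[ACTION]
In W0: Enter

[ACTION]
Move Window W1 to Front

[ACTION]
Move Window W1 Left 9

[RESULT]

─────────────────────┨.ts                        
00  7F 45 4c 46 48 43┃base.ts                    
10  8a 56 56 56 56 56┃                           
20  c6 51 8c 27 09 e7┃                           
30  2f 2f c8 d3 d3 d3┃                           
40  87 93 93 2e 47 61┃                           
50  f5 02 69 87 4e 19┃                           
60  33 33 9e ae c4 33┃                           
70  66 5d 4c 4c 4c 4c┃                           
80  94 94 94 94      ┃                           
                     ┃                           
                     ┃                           
                     ┃━━━━━━━━━━━━━━━━━━━━━━━━━━━
                     ┃                           
                     ┃                           
━━━━━━━━━━━━━━━━━━━━━┛                           
                                                 
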